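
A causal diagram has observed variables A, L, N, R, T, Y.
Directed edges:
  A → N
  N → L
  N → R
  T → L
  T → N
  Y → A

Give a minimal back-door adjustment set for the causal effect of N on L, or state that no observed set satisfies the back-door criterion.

desc(N)\{N}={L,R}; candidates ⊆ {A,T,Y}.
size 0: {}; under {} N still reaches {A,L,T,Y} ∋ L.
{T}: N⊥L given {T} in G with N→· removed — back-door holds.

N→L: minimal back-door set {T}.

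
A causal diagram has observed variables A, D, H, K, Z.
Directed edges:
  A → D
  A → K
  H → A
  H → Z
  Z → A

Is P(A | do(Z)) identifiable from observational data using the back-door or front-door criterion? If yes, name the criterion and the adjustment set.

P(A|do(Z)): backdoor, adjust for {H}.

desc(Z)\{Z}={A,D,K}; candidates ⊆ {H}.
size 0: {}; under {} Z still reaches {A,D,H,K} ∋ A.
{H}: Z⊥A given {H} in G with Z→· removed — back-door holds.
P(A|do(Z)) = Σ_{H} P(A|Z,H)·P(H).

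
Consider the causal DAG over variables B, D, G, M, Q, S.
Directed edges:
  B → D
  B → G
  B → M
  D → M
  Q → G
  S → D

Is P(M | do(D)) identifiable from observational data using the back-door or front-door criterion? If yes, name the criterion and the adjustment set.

desc(D)\{D}={M}; candidates ⊆ {B,G,Q,S}.
size 0: {}; under {} D still reaches {B,G,M,S} ∋ M.
{B}: D⊥M given {B} in G with D→· removed — back-door holds.
P(M|do(D)) = Σ_{B} P(M|D,B)·P(B).

P(M|do(D)): backdoor, adjust for {B}.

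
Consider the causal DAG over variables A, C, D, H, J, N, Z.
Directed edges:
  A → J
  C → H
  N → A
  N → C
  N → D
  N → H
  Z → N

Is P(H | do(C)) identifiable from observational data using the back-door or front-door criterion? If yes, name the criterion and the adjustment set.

P(H|do(C)): backdoor, adjust for {N}.

desc(C)\{C}={H}; candidates ⊆ {A,D,J,N,Z}.
size 0: {}; under {} C still reaches {A,D,H,J,N,Z} ∋ H.
{N}: C⊥H given {N} in G with C→· removed — back-door holds.
P(H|do(C)) = Σ_{N} P(H|C,N)·P(N).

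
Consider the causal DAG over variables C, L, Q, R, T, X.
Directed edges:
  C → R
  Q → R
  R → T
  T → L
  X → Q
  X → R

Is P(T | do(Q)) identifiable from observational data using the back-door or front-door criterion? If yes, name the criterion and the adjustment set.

P(T|do(Q)): backdoor, adjust for {X}.

desc(Q)\{Q}={L,R,T}; candidates ⊆ {C,X}.
size 0: {}; under {} Q still reaches {L,R,T,X} ∋ T.
{X}: Q⊥T given {X} in G with Q→· removed — back-door holds.
P(T|do(Q)) = Σ_{X} P(T|Q,X)·P(X).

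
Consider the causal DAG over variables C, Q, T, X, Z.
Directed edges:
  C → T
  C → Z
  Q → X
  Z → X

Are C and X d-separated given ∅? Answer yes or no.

No — C and X are d-connected given ∅.

Bayes-Ball from C | ∅ reaches {T,X,Z}.
X ∈ reach(C|∅) ⇒ C ⊥̸ X | ∅.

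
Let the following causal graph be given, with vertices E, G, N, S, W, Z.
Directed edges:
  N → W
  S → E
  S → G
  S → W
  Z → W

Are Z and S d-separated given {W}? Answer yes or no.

No — Z and S are d-connected given {W}.

Bayes-Ball from Z | {W} reaches {E,G,N,S}.
S ∈ reach(Z|{W}) ⇒ Z ⊥̸ S | {W}.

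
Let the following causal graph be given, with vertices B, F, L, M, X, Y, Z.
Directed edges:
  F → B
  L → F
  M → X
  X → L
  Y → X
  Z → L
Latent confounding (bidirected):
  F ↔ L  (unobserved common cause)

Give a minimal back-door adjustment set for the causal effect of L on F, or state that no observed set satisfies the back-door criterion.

L→F: no observed back-door set.

desc(L)\{L}={B,F}; candidates ⊆ {M,X,Y,Z}.
L↔F: latent back-door arc(s) into L.
size 0: {}; under {} L still reaches {B,F,M,X,Y,Z} ∋ F.
size 1: {M}, {X}, {Y} …(+1); under {M} L still reaches {B,F,X,Y,Z} ∋ F.
size 2: {M,X}, {M,Y}, {M,Z} …(+3); under {M,X} L still reaches {B,F,Z} ∋ F.
L↔F cannot be blocked by any observed set — no back-door set.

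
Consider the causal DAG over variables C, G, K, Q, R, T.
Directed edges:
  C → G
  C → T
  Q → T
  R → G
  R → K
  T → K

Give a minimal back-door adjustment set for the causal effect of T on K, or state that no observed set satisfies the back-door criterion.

desc(T)\{T}={K}; candidates ⊆ {C,G,Q,R}.
∅: T⊥K given ∅ in G with T→· removed — back-door holds.

T→K: minimal back-door set ∅.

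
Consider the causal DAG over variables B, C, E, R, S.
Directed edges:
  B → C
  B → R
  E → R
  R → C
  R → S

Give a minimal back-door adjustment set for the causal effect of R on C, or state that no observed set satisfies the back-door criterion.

desc(R)\{R}={C,S}; candidates ⊆ {B,E}.
size 0: {}; under {} R still reaches {B,C,E} ∋ C.
{B}: R⊥C given {B} in G with R→· removed — back-door holds.

R→C: minimal back-door set {B}.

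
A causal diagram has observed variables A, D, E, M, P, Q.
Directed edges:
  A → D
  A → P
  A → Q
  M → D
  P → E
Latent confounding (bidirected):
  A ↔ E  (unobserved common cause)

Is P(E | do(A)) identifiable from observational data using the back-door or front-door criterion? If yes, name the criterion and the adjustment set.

desc(A)\{A}={D,E,P,Q}; candidates ⊆ {M}.
A↔E: latent back-door arc(s) into A.
size 0: {}; under {} A still reaches {E} ∋ E.
size 1: {M}; under {M} A still reaches {E} ∋ E.
A↔E cannot be blocked by any observed set — no back-door set.
{P}: (i) intercepts every directed A→E path; (ii) no back-door A→{P}; (iii) {A} blocks every back-door {P}→E. Front-door holds.
P(E|do(A)) = Σ_{P} P(P|A) Σ_{A'} P(E|P,A')P(A').

P(E|do(A)): frontdoor, adjust for {P}.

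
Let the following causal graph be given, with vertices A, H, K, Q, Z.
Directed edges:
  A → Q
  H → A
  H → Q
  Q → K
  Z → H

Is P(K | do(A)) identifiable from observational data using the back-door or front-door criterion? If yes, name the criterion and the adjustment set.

desc(A)\{A}={K,Q}; candidates ⊆ {H,Z}.
size 0: {}; under {} A still reaches {H,K,Q,Z} ∋ K.
{H}: A⊥K given {H} in G with A→· removed — back-door holds.
P(K|do(A)) = Σ_{H} P(K|A,H)·P(H).

P(K|do(A)): backdoor, adjust for {H}.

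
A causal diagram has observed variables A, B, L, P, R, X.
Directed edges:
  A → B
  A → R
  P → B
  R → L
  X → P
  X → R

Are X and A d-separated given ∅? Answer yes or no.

Bayes-Ball from X | ∅ reaches {B,L,P,R}.
A ∉ reach(X|∅) ⇒ X ⊥ A | ∅.

Yes — X ⊥ A | ∅.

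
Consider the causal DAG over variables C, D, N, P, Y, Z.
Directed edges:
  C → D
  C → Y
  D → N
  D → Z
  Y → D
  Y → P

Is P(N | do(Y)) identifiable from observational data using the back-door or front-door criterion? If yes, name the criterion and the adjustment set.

desc(Y)\{Y}={D,N,P,Z}; candidates ⊆ {C}.
size 0: {}; under {} Y still reaches {C,D,N,Z} ∋ N.
{C}: Y⊥N given {C} in G with Y→· removed — back-door holds.
P(N|do(Y)) = Σ_{C} P(N|Y,C)·P(C).

P(N|do(Y)): backdoor, adjust for {C}.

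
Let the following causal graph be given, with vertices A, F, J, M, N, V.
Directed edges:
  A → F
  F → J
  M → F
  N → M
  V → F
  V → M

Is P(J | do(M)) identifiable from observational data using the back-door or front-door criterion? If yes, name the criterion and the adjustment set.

desc(M)\{M}={F,J}; candidates ⊆ {A,N,V}.
size 0: {}; under {} M still reaches {F,J,N,V} ∋ J.
{V}: M⊥J given {V} in G with M→· removed — back-door holds.
P(J|do(M)) = Σ_{V} P(J|M,V)·P(V).

P(J|do(M)): backdoor, adjust for {V}.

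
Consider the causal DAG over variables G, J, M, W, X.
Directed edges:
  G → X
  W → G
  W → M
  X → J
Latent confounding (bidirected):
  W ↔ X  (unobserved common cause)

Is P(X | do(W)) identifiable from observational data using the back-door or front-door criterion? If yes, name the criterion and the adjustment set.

desc(W)\{W}={G,J,M,X}; candidates ⊆ {—}.
W↔X: latent back-door arc(s) into W.
size 0: {}; under {} W still reaches {J,X} ∋ X.
W↔X cannot be blocked by any observed set — no back-door set.
{G}: (i) intercepts every directed W→X path; (ii) no back-door W→{G}; (iii) {W} blocks every back-door {G}→X. Front-door holds.
P(X|do(W)) = Σ_{G} P(G|W) Σ_{W'} P(X|G,W')P(W').

P(X|do(W)): frontdoor, adjust for {G}.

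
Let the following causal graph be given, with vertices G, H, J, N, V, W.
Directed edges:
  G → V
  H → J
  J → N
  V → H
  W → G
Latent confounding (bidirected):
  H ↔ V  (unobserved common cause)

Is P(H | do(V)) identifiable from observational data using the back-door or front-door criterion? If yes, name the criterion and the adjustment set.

P(H|do(V)): not identifiable (no BD/FD set).

desc(V)\{V}={H,J,N}; candidates ⊆ {G,W}.
V↔H: latent back-door arc(s) into V.
size 0: {}; under {} V still reaches {G,H,J,N,W} ∋ H.
size 1: {G}, {W}; under {G} V still reaches {H,J,N} ∋ H.
size 2: {G,W}; under {G,W} V still reaches {H,J,N} ∋ H.
V↔H cannot be blocked by any observed set — no back-door set.
No mediator lies on a directed V→…→H path.
Neither criterion identifies P(H|do(V)) in this graph.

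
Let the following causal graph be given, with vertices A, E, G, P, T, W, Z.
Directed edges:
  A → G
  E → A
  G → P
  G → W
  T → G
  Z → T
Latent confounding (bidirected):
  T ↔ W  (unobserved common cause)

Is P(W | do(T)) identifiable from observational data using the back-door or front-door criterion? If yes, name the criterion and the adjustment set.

desc(T)\{T}={G,P,W}; candidates ⊆ {A,E,Z}.
T↔W: latent back-door arc(s) into T.
size 0: {}; under {} T still reaches {W,Z} ∋ W.
size 1: {A}, {E}, {Z}; under {A} T still reaches {W,Z} ∋ W.
size 2: {A,E}, {A,Z}, {E,Z}; under {A,E} T still reaches {W,Z} ∋ W.
T↔W cannot be blocked by any observed set — no back-door set.
{G}: (i) intercepts every directed T→W path; (ii) no back-door T→{G}; (iii) {T} blocks every back-door {G}→W. Front-door holds.
P(W|do(T)) = Σ_{G} P(G|T) Σ_{T'} P(W|G,T')P(T').

P(W|do(T)): frontdoor, adjust for {G}.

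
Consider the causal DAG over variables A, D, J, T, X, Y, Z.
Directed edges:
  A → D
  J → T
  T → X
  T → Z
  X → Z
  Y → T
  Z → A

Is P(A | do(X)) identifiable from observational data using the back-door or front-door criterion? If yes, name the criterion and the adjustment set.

desc(X)\{X}={A,D,Z}; candidates ⊆ {J,T,Y}.
size 0: {}; under {} X still reaches {A,D,J,T,Y,Z} ∋ A.
{T}: X⊥A given {T} in G with X→· removed — back-door holds.
P(A|do(X)) = Σ_{T} P(A|X,T)·P(T).

P(A|do(X)): backdoor, adjust for {T}.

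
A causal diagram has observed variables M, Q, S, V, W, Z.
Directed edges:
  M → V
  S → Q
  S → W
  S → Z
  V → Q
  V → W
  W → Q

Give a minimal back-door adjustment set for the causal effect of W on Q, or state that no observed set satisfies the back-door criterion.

W→Q: minimal back-door set {S, V}.

desc(W)\{W}={Q}; candidates ⊆ {M,S,V,Z}.
size 0: {}; under {} W still reaches {M,Q,S,V,Z} ∋ Q.
size 1: {M}, {S}, {V} …(+1); under {M} W still reaches {Q,S,V,Z} ∋ Q.
{S,V}: W⊥Q given {S,V} in G with W→· removed — back-door holds.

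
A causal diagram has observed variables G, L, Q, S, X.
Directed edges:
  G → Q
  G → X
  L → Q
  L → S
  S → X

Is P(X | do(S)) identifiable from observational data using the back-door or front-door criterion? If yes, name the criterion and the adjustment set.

P(X|do(S)): backdoor, adjust for ∅.

desc(S)\{S}={X}; candidates ⊆ {G,L,Q}.
∅: S⊥X given ∅ in G with S→· removed — back-door holds.
P(X|do(S)) = P(X|S) — no adjustment needed.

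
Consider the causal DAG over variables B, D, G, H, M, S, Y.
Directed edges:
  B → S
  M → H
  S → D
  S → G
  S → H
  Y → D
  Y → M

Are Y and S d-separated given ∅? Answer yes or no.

Bayes-Ball from Y | ∅ reaches {D,H,M}.
S ∉ reach(Y|∅) ⇒ Y ⊥ S | ∅.

Yes — Y ⊥ S | ∅.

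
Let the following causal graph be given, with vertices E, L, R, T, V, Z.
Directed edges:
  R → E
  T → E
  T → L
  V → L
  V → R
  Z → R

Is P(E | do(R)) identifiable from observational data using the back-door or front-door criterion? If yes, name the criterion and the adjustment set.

desc(R)\{R}={E}; candidates ⊆ {L,T,V,Z}.
∅: R⊥E given ∅ in G with R→· removed — back-door holds.
P(E|do(R)) = P(E|R) — no adjustment needed.

P(E|do(R)): backdoor, adjust for ∅.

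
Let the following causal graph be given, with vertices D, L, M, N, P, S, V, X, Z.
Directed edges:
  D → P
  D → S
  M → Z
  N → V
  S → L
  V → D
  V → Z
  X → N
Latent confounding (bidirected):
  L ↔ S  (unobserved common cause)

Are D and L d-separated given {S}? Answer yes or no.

No — D and L are d-connected given {S}.

Bayes-Ball from D | {S} reaches {L,N,P,V,X,Z}.
L ∈ reach(D|{S}) ⇒ D ⊥̸ L | {S}.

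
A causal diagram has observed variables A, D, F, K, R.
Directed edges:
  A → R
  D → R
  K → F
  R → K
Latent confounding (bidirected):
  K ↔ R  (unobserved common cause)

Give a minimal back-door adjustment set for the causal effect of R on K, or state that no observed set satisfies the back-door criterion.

R→K: no observed back-door set.

desc(R)\{R}={F,K}; candidates ⊆ {A,D}.
R↔K: latent back-door arc(s) into R.
size 0: {}; under {} R still reaches {A,D,F,K} ∋ K.
size 1: {A}, {D}; under {A} R still reaches {D,F,K} ∋ K.
size 2: {A,D}; under {A,D} R still reaches {F,K} ∋ K.
R↔K cannot be blocked by any observed set — no back-door set.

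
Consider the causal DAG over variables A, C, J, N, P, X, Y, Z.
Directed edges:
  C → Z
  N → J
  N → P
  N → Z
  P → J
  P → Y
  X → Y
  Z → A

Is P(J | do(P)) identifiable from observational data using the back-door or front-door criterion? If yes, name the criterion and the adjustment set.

P(J|do(P)): backdoor, adjust for {N}.

desc(P)\{P}={J,Y}; candidates ⊆ {A,C,N,X,Z}.
size 0: {}; under {} P still reaches {A,J,N,Z} ∋ J.
{N}: P⊥J given {N} in G with P→· removed — back-door holds.
P(J|do(P)) = Σ_{N} P(J|P,N)·P(N).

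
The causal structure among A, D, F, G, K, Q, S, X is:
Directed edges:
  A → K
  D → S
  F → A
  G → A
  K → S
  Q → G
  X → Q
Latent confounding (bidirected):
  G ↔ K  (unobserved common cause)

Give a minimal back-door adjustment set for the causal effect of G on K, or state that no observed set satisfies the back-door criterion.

desc(G)\{G}={A,K,S}; candidates ⊆ {D,F,Q,X}.
G↔K: latent back-door arc(s) into G.
size 0: {}; under {} G still reaches {K,Q,S,X} ∋ K.
size 1: {D}, {F}, {Q} …(+1); under {D} G still reaches {K,Q,S,X} ∋ K.
size 2: {D,F}, {D,Q}, {D,X} …(+3); under {D,F} G still reaches {K,Q,S,X} ∋ K.
G↔K cannot be blocked by any observed set — no back-door set.

G→K: no observed back-door set.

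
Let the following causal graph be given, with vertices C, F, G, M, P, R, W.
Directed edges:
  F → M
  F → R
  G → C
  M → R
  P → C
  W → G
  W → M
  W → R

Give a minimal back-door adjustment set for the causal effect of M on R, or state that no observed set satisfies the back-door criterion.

desc(M)\{M}={R}; candidates ⊆ {C,F,G,P,W}.
size 0: {}; under {} M still reaches {C,F,G,R,W} ∋ R.
size 1: {C}, {F}, {G} …(+2); under {C} M still reaches {F,G,P,R,W} ∋ R.
{F,W}: M⊥R given {F,W} in G with M→· removed — back-door holds.

M→R: minimal back-door set {F, W}.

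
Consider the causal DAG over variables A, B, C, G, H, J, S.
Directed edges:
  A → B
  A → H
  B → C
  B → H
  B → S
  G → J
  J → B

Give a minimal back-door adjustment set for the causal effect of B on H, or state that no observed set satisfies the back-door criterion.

B→H: minimal back-door set {A}.

desc(B)\{B}={C,H,S}; candidates ⊆ {A,G,J}.
size 0: {}; under {} B still reaches {A,G,H,J} ∋ H.
{A}: B⊥H given {A} in G with B→· removed — back-door holds.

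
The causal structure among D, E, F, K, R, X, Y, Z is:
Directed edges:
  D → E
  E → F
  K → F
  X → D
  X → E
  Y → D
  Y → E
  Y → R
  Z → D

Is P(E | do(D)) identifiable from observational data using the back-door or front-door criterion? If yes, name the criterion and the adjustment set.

P(E|do(D)): backdoor, adjust for {X, Y}.

desc(D)\{D}={E,F}; candidates ⊆ {K,R,X,Y,Z}.
size 0: {}; under {} D still reaches {E,F,R,X,Y,Z} ∋ E.
size 1: {K}, {R}, {X} …(+2); under {K} D still reaches {E,F,R,X,Y,Z} ∋ E.
{X,Y}: D⊥E given {X,Y} in G with D→· removed — back-door holds.
P(E|do(D)) = Σ_{X,Y} P(E|D,X,Y)·P(X,Y).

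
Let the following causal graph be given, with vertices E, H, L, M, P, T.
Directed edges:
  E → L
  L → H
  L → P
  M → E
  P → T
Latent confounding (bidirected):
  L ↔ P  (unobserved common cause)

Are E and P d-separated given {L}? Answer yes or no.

No — E and P are d-connected given {L}.

Bayes-Ball from E | {L} reaches {M,P,T}.
P ∈ reach(E|{L}) ⇒ E ⊥̸ P | {L}.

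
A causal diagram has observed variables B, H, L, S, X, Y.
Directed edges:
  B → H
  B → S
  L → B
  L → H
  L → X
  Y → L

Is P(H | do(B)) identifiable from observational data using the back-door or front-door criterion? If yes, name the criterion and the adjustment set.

desc(B)\{B}={H,S}; candidates ⊆ {L,X,Y}.
size 0: {}; under {} B still reaches {H,L,X,Y} ∋ H.
{L}: B⊥H given {L} in G with B→· removed — back-door holds.
P(H|do(B)) = Σ_{L} P(H|B,L)·P(L).

P(H|do(B)): backdoor, adjust for {L}.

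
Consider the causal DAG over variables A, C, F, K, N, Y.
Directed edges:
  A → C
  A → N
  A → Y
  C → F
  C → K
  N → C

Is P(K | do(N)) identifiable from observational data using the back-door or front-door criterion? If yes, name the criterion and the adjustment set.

desc(N)\{N}={C,F,K}; candidates ⊆ {A,Y}.
size 0: {}; under {} N still reaches {A,C,F,K,Y} ∋ K.
{A}: N⊥K given {A} in G with N→· removed — back-door holds.
P(K|do(N)) = Σ_{A} P(K|N,A)·P(A).

P(K|do(N)): backdoor, adjust for {A}.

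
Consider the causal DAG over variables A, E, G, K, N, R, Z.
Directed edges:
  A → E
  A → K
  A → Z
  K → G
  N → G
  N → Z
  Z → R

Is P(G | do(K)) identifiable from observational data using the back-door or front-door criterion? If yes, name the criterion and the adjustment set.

P(G|do(K)): backdoor, adjust for ∅.

desc(K)\{K}={G}; candidates ⊆ {A,E,N,R,Z}.
∅: K⊥G given ∅ in G with K→· removed — back-door holds.
P(G|do(K)) = P(G|K) — no adjustment needed.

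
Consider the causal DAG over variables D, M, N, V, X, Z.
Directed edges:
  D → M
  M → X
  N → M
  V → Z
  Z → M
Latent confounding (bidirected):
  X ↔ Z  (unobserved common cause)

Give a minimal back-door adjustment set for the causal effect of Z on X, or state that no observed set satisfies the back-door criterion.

desc(Z)\{Z}={M,X}; candidates ⊆ {D,N,V}.
Z↔X: latent back-door arc(s) into Z.
size 0: {}; under {} Z still reaches {V,X} ∋ X.
size 1: {D}, {N}, {V}; under {D} Z still reaches {V,X} ∋ X.
size 2: {D,N}, {D,V}, {N,V}; under {D,N} Z still reaches {V,X} ∋ X.
Z↔X cannot be blocked by any observed set — no back-door set.

Z→X: no observed back-door set.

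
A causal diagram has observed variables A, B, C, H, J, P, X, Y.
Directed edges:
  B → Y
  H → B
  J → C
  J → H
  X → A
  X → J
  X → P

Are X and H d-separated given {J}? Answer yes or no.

Bayes-Ball from X | {J} reaches {A,P}.
H ∉ reach(X|{J}) ⇒ X ⊥ H | {J}.

Yes — X ⊥ H | {J}.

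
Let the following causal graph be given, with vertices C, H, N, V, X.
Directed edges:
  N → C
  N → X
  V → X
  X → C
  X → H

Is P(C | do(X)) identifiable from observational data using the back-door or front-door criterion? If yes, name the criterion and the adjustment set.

desc(X)\{X}={C,H}; candidates ⊆ {N,V}.
size 0: {}; under {} X still reaches {C,N,V} ∋ C.
{N}: X⊥C given {N} in G with X→· removed — back-door holds.
P(C|do(X)) = Σ_{N} P(C|X,N)·P(N).

P(C|do(X)): backdoor, adjust for {N}.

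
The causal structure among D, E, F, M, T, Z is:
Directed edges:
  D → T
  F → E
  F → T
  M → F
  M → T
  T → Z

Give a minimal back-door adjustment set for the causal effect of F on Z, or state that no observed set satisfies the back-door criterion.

desc(F)\{F}={E,T,Z}; candidates ⊆ {D,M}.
size 0: {}; under {} F still reaches {M,T,Z} ∋ Z.
{M}: F⊥Z given {M} in G with F→· removed — back-door holds.

F→Z: minimal back-door set {M}.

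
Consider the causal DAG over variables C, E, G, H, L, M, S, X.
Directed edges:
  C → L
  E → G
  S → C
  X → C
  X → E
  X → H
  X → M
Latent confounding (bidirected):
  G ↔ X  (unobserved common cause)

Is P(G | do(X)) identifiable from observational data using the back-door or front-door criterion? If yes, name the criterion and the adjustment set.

desc(X)\{X}={C,E,G,H,L,M}; candidates ⊆ {S}.
X↔G: latent back-door arc(s) into X.
size 0: {}; under {} X still reaches {G} ∋ G.
size 1: {S}; under {S} X still reaches {G} ∋ G.
X↔G cannot be blocked by any observed set — no back-door set.
{E}: (i) intercepts every directed X→G path; (ii) no back-door X→{E}; (iii) {X} blocks every back-door {E}→G. Front-door holds.
P(G|do(X)) = Σ_{E} P(E|X) Σ_{X'} P(G|E,X')P(X').

P(G|do(X)): frontdoor, adjust for {E}.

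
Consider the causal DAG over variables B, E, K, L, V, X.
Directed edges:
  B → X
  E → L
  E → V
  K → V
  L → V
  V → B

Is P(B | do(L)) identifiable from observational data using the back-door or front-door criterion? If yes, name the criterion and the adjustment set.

desc(L)\{L}={B,V,X}; candidates ⊆ {E,K}.
size 0: {}; under {} L still reaches {B,E,V,X} ∋ B.
{E}: L⊥B given {E} in G with L→· removed — back-door holds.
P(B|do(L)) = Σ_{E} P(B|L,E)·P(E).

P(B|do(L)): backdoor, adjust for {E}.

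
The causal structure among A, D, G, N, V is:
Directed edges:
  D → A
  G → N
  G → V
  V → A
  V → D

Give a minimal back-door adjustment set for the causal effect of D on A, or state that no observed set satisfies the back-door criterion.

D→A: minimal back-door set {V}.

desc(D)\{D}={A}; candidates ⊆ {G,N,V}.
size 0: {}; under {} D still reaches {A,G,N,V} ∋ A.
{V}: D⊥A given {V} in G with D→· removed — back-door holds.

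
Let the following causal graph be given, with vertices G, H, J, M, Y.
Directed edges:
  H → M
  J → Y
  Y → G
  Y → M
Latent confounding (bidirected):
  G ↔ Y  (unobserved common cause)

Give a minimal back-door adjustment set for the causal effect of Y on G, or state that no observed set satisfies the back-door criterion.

Y→G: no observed back-door set.

desc(Y)\{Y}={G,M}; candidates ⊆ {H,J}.
Y↔G: latent back-door arc(s) into Y.
size 0: {}; under {} Y still reaches {G,J} ∋ G.
size 1: {H}, {J}; under {H} Y still reaches {G,J} ∋ G.
size 2: {H,J}; under {H,J} Y still reaches {G} ∋ G.
Y↔G cannot be blocked by any observed set — no back-door set.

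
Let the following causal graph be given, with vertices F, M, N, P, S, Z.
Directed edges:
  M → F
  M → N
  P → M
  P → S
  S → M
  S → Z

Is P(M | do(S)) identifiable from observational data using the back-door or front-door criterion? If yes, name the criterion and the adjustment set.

desc(S)\{S}={F,M,N,Z}; candidates ⊆ {P}.
size 0: {}; under {} S still reaches {F,M,N,P} ∋ M.
{P}: S⊥M given {P} in G with S→· removed — back-door holds.
P(M|do(S)) = Σ_{P} P(M|S,P)·P(P).

P(M|do(S)): backdoor, adjust for {P}.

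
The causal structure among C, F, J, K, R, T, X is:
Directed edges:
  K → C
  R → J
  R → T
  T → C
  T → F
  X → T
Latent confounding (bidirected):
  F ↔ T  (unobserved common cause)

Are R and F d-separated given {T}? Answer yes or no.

Bayes-Ball from R | {T} reaches {F,J,X}.
F ∈ reach(R|{T}) ⇒ R ⊥̸ F | {T}.

No — R and F are d-connected given {T}.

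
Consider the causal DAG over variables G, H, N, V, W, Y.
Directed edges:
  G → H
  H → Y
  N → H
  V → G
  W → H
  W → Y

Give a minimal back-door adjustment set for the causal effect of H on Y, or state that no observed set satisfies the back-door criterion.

desc(H)\{H}={Y}; candidates ⊆ {G,N,V,W}.
size 0: {}; under {} H still reaches {G,N,V,W,Y} ∋ Y.
{W}: H⊥Y given {W} in G with H→· removed — back-door holds.

H→Y: minimal back-door set {W}.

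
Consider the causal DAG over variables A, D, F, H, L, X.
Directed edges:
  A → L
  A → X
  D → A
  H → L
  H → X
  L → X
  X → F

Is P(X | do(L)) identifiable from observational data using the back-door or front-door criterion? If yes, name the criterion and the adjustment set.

P(X|do(L)): backdoor, adjust for {A, H}.

desc(L)\{L}={F,X}; candidates ⊆ {A,D,H}.
size 0: {}; under {} L still reaches {A,D,F,H,X} ∋ X.
size 1: {A}, {D}, {H}; under {A} L still reaches {F,H,X} ∋ X.
{A,H}: L⊥X given {A,H} in G with L→· removed — back-door holds.
P(X|do(L)) = Σ_{A,H} P(X|L,A,H)·P(A,H).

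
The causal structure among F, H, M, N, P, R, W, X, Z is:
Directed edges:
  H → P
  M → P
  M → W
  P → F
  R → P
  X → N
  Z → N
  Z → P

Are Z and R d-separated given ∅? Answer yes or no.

Yes — Z ⊥ R | ∅.

Bayes-Ball from Z | ∅ reaches {F,N,P}.
R ∉ reach(Z|∅) ⇒ Z ⊥ R | ∅.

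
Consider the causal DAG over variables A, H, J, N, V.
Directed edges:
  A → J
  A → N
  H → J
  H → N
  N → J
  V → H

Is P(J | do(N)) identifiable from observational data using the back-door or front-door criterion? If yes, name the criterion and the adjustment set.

P(J|do(N)): backdoor, adjust for {A, H}.

desc(N)\{N}={J}; candidates ⊆ {A,H,V}.
size 0: {}; under {} N still reaches {A,H,J,V} ∋ J.
size 1: {A}, {H}, {V}; under {A} N still reaches {H,J,V} ∋ J.
{A,H}: N⊥J given {A,H} in G with N→· removed — back-door holds.
P(J|do(N)) = Σ_{A,H} P(J|N,A,H)·P(A,H).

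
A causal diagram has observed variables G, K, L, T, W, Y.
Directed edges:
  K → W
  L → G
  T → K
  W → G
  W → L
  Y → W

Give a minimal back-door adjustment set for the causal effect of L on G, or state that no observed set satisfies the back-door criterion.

desc(L)\{L}={G}; candidates ⊆ {K,T,W,Y}.
size 0: {}; under {} L still reaches {G,K,T,W,Y} ∋ G.
{W}: L⊥G given {W} in G with L→· removed — back-door holds.

L→G: minimal back-door set {W}.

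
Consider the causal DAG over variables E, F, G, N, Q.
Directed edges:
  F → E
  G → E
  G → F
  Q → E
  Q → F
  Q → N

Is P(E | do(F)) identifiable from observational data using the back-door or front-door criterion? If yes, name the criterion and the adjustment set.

desc(F)\{F}={E}; candidates ⊆ {G,N,Q}.
size 0: {}; under {} F still reaches {E,G,N,Q} ∋ E.
size 1: {G}, {N}, {Q}; under {G} F still reaches {E,N,Q} ∋ E.
{G,Q}: F⊥E given {G,Q} in G with F→· removed — back-door holds.
P(E|do(F)) = Σ_{G,Q} P(E|F,G,Q)·P(G,Q).

P(E|do(F)): backdoor, adjust for {G, Q}.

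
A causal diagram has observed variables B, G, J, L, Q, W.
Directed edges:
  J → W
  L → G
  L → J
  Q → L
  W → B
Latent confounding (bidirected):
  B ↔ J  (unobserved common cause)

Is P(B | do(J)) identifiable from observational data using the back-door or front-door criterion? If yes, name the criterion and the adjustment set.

P(B|do(J)): frontdoor, adjust for {W}.

desc(J)\{J}={B,W}; candidates ⊆ {G,L,Q}.
J↔B: latent back-door arc(s) into J.
size 0: {}; under {} J still reaches {B,G,L,Q} ∋ B.
size 1: {G}, {L}, {Q}; under {G} J still reaches {B,L,Q} ∋ B.
size 2: {G,L}, {G,Q}, {L,Q}; under {G,L} J still reaches {B} ∋ B.
J↔B cannot be blocked by any observed set — no back-door set.
{W}: (i) intercepts every directed J→B path; (ii) no back-door J→{W}; (iii) {J} blocks every back-door {W}→B. Front-door holds.
P(B|do(J)) = Σ_{W} P(W|J) Σ_{J'} P(B|W,J')P(J').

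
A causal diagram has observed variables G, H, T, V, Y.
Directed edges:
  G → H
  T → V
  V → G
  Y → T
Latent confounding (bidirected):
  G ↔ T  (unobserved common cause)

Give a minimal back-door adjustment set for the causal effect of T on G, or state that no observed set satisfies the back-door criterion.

T→G: no observed back-door set.

desc(T)\{T}={G,H,V}; candidates ⊆ {Y}.
T↔G: latent back-door arc(s) into T.
size 0: {}; under {} T still reaches {G,H,Y} ∋ G.
size 1: {Y}; under {Y} T still reaches {G,H} ∋ G.
T↔G cannot be blocked by any observed set — no back-door set.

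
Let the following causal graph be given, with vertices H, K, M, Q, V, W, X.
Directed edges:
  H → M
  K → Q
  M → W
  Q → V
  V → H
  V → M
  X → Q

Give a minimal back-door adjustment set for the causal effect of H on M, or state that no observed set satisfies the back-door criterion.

desc(H)\{H}={M,W}; candidates ⊆ {K,Q,V,X}.
size 0: {}; under {} H still reaches {K,M,Q,V,W,X} ∋ M.
{V}: H⊥M given {V} in G with H→· removed — back-door holds.

H→M: minimal back-door set {V}.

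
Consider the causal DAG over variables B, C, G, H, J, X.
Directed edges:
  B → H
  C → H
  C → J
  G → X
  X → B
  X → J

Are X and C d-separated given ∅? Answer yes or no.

Bayes-Ball from X | ∅ reaches {B,G,H,J}.
C ∉ reach(X|∅) ⇒ X ⊥ C | ∅.

Yes — X ⊥ C | ∅.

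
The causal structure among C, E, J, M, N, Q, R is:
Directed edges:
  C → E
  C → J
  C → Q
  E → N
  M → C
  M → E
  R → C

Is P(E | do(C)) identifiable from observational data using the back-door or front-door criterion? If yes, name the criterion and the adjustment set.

desc(C)\{C}={E,J,N,Q}; candidates ⊆ {M,R}.
size 0: {}; under {} C still reaches {E,M,N,R} ∋ E.
{M}: C⊥E given {M} in G with C→· removed — back-door holds.
P(E|do(C)) = Σ_{M} P(E|C,M)·P(M).

P(E|do(C)): backdoor, adjust for {M}.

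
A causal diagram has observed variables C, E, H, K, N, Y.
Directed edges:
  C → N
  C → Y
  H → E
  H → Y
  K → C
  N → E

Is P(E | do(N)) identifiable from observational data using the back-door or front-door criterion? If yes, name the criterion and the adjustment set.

desc(N)\{N}={E}; candidates ⊆ {C,H,K,Y}.
∅: N⊥E given ∅ in G with N→· removed — back-door holds.
P(E|do(N)) = P(E|N) — no adjustment needed.

P(E|do(N)): backdoor, adjust for ∅.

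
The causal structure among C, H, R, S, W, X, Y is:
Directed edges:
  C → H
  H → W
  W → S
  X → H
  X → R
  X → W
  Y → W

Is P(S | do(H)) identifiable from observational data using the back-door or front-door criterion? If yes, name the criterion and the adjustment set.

desc(H)\{H}={S,W}; candidates ⊆ {C,R,X,Y}.
size 0: {}; under {} H still reaches {C,R,S,W,X} ∋ S.
{X}: H⊥S given {X} in G with H→· removed — back-door holds.
P(S|do(H)) = Σ_{X} P(S|H,X)·P(X).

P(S|do(H)): backdoor, adjust for {X}.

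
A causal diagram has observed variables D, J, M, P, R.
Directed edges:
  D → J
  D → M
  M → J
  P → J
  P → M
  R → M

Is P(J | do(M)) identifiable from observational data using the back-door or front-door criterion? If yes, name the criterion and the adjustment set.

desc(M)\{M}={J}; candidates ⊆ {D,P,R}.
size 0: {}; under {} M still reaches {D,J,P,R} ∋ J.
size 1: {D}, {P}, {R}; under {D} M still reaches {J,P,R} ∋ J.
{D,P}: M⊥J given {D,P} in G with M→· removed — back-door holds.
P(J|do(M)) = Σ_{D,P} P(J|M,D,P)·P(D,P).

P(J|do(M)): backdoor, adjust for {D, P}.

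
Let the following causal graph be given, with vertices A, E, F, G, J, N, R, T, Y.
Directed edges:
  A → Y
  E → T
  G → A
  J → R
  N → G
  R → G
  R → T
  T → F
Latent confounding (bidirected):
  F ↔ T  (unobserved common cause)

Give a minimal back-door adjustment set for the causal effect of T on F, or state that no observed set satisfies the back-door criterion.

T→F: no observed back-door set.

desc(T)\{T}={F}; candidates ⊆ {A,E,G,J,N,R,Y}.
T↔F: latent back-door arc(s) into T.
size 0: {}; under {} T still reaches {A,E,F,G,J,R,Y} ∋ F.
size 1: {A}, {E}, {G} …(+4); under {A} T still reaches {E,F,G,J,N,R} ∋ F.
size 2: {A,E}, {A,G}, {A,J} …(+18); under {A,E} T still reaches {F,G,J,N,R} ∋ F.
T↔F cannot be blocked by any observed set — no back-door set.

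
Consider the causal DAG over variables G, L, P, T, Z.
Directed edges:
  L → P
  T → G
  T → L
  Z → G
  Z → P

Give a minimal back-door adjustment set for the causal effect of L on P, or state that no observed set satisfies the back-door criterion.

L→P: minimal back-door set ∅.

desc(L)\{L}={P}; candidates ⊆ {G,T,Z}.
∅: L⊥P given ∅ in G with L→· removed — back-door holds.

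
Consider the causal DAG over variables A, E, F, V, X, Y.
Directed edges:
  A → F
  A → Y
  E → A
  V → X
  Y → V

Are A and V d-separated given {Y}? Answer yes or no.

Yes — A ⊥ V | {Y}.

Bayes-Ball from A | {Y} reaches {E,F}.
V ∉ reach(A|{Y}) ⇒ A ⊥ V | {Y}.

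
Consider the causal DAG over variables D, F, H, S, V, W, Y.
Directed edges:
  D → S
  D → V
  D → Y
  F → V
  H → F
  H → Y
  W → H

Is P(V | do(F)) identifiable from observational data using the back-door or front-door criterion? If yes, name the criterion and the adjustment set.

P(V|do(F)): backdoor, adjust for ∅.

desc(F)\{F}={V}; candidates ⊆ {D,H,S,W,Y}.
∅: F⊥V given ∅ in G with F→· removed — back-door holds.
P(V|do(F)) = P(V|F) — no adjustment needed.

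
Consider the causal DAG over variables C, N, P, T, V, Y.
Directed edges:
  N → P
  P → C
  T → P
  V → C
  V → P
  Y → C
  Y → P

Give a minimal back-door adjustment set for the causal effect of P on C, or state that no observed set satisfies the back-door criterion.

P→C: minimal back-door set {V, Y}.

desc(P)\{P}={C}; candidates ⊆ {N,T,V,Y}.
size 0: {}; under {} P still reaches {C,N,T,V,Y} ∋ C.
size 1: {N}, {T}, {V} …(+1); under {N} P still reaches {C,T,V,Y} ∋ C.
{V,Y}: P⊥C given {V,Y} in G with P→· removed — back-door holds.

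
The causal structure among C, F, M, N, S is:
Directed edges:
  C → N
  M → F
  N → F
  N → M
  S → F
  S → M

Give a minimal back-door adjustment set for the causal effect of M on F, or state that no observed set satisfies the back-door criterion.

M→F: minimal back-door set {N, S}.

desc(M)\{M}={F}; candidates ⊆ {C,N,S}.
size 0: {}; under {} M still reaches {C,F,N,S} ∋ F.
size 1: {C}, {N}, {S}; under {C} M still reaches {F,N,S} ∋ F.
{N,S}: M⊥F given {N,S} in G with M→· removed — back-door holds.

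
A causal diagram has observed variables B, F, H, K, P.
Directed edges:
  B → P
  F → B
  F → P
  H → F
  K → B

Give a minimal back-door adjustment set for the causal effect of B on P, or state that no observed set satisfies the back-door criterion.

B→P: minimal back-door set {F}.

desc(B)\{B}={P}; candidates ⊆ {F,H,K}.
size 0: {}; under {} B still reaches {F,H,K,P} ∋ P.
{F}: B⊥P given {F} in G with B→· removed — back-door holds.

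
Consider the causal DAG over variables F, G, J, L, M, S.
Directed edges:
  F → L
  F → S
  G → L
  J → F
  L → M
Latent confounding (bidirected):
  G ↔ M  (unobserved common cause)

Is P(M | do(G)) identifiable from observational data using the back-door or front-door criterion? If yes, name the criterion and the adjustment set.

desc(G)\{G}={L,M}; candidates ⊆ {F,J,S}.
G↔M: latent back-door arc(s) into G.
size 0: {}; under {} G still reaches {M} ∋ M.
size 1: {F}, {J}, {S}; under {F} G still reaches {M} ∋ M.
size 2: {F,J}, {F,S}, {J,S}; under {F,J} G still reaches {M} ∋ M.
G↔M cannot be blocked by any observed set — no back-door set.
{L}: (i) intercepts every directed G→M path; (ii) no back-door G→{L}; (iii) {G} blocks every back-door {L}→M. Front-door holds.
P(M|do(G)) = Σ_{L} P(L|G) Σ_{G'} P(M|L,G')P(G').

P(M|do(G)): frontdoor, adjust for {L}.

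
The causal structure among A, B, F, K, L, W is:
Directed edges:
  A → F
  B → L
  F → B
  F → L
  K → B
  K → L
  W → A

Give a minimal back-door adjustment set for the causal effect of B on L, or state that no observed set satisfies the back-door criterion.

desc(B)\{B}={L}; candidates ⊆ {A,F,K,W}.
size 0: {}; under {} B still reaches {A,F,K,L,W} ∋ L.
size 1: {A}, {F}, {K} …(+1); under {A} B still reaches {F,K,L} ∋ L.
{F,K}: B⊥L given {F,K} in G with B→· removed — back-door holds.

B→L: minimal back-door set {F, K}.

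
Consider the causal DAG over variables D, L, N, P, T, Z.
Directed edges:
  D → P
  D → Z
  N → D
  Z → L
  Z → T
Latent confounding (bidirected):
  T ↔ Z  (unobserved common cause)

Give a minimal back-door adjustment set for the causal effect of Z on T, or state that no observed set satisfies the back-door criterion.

Z→T: no observed back-door set.

desc(Z)\{Z}={L,T}; candidates ⊆ {D,N,P}.
Z↔T: latent back-door arc(s) into Z.
size 0: {}; under {} Z still reaches {D,N,P,T} ∋ T.
size 1: {D}, {N}, {P}; under {D} Z still reaches {T} ∋ T.
size 2: {D,N}, {D,P}, {N,P}; under {D,N} Z still reaches {T} ∋ T.
Z↔T cannot be blocked by any observed set — no back-door set.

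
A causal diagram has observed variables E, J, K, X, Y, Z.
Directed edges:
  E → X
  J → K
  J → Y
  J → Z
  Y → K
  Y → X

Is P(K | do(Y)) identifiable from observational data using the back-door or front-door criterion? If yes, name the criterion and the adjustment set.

desc(Y)\{Y}={K,X}; candidates ⊆ {E,J,Z}.
size 0: {}; under {} Y still reaches {J,K,Z} ∋ K.
{J}: Y⊥K given {J} in G with Y→· removed — back-door holds.
P(K|do(Y)) = Σ_{J} P(K|Y,J)·P(J).

P(K|do(Y)): backdoor, adjust for {J}.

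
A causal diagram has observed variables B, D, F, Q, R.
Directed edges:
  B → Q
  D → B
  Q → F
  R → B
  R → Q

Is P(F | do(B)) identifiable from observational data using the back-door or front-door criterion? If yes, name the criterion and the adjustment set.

P(F|do(B)): backdoor, adjust for {R}.

desc(B)\{B}={F,Q}; candidates ⊆ {D,R}.
size 0: {}; under {} B still reaches {D,F,Q,R} ∋ F.
{R}: B⊥F given {R} in G with B→· removed — back-door holds.
P(F|do(B)) = Σ_{R} P(F|B,R)·P(R).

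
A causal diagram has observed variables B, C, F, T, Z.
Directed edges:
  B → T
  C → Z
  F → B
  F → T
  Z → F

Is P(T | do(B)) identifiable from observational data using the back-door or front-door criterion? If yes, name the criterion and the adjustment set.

desc(B)\{B}={T}; candidates ⊆ {C,F,Z}.
size 0: {}; under {} B still reaches {C,F,T,Z} ∋ T.
{F}: B⊥T given {F} in G with B→· removed — back-door holds.
P(T|do(B)) = Σ_{F} P(T|B,F)·P(F).

P(T|do(B)): backdoor, adjust for {F}.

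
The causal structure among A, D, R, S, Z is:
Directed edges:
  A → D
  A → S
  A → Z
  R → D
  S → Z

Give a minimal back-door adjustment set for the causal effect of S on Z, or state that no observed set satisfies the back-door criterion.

S→Z: minimal back-door set {A}.

desc(S)\{S}={Z}; candidates ⊆ {A,D,R}.
size 0: {}; under {} S still reaches {A,D,Z} ∋ Z.
{A}: S⊥Z given {A} in G with S→· removed — back-door holds.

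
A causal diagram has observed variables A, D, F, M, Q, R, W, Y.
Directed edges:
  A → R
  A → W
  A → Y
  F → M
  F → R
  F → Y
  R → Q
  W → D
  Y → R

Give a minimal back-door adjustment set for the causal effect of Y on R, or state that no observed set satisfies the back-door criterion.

Y→R: minimal back-door set {A, F}.

desc(Y)\{Y}={Q,R}; candidates ⊆ {A,D,F,M,W}.
size 0: {}; under {} Y still reaches {A,D,F,M,Q,R,W} ∋ R.
size 1: {A}, {D}, {F} …(+2); under {A} Y still reaches {F,M,Q,R} ∋ R.
{A,F}: Y⊥R given {A,F} in G with Y→· removed — back-door holds.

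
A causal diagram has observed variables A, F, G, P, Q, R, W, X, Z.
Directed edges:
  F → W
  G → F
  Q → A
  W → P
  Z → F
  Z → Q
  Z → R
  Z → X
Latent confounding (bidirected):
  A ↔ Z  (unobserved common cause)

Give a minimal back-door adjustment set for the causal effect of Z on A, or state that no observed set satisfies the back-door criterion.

desc(Z)\{Z}={A,F,P,Q,R,W,X}; candidates ⊆ {G}.
Z↔A: latent back-door arc(s) into Z.
size 0: {}; under {} Z still reaches {A} ∋ A.
size 1: {G}; under {G} Z still reaches {A} ∋ A.
Z↔A cannot be blocked by any observed set — no back-door set.

Z→A: no observed back-door set.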